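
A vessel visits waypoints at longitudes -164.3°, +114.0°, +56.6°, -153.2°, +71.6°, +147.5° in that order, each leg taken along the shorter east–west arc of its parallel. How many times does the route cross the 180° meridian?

Leg 1: -164.3° → +114.0°, shortest Δλ = -81.7° (west) — crosses 180°.
Leg 2: +114.0° → +56.6°, shortest Δλ = -57.4° (west) — does not cross 180°.
Leg 3: +56.6° → -153.2°, shortest Δλ = 150.2° (east) — crosses 180°.
Leg 4: -153.2° → +71.6°, shortest Δλ = -135.2° (west) — crosses 180°.
Leg 5: +71.6° → +147.5°, shortest Δλ = 75.9° (east) — does not cross 180°.
Total crossings: 3.

3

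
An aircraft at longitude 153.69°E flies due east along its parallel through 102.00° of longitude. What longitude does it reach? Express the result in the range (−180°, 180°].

Start at +153.69°; shift +102.00° → +255.69°.
+255.69° lies outside (−180°, 180°]; subtract 360° → -104.31°.

104.31°W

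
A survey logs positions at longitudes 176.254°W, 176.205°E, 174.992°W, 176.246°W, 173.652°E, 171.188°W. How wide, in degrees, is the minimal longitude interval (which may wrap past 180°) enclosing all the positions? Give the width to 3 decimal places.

Sort the longitudes: -176.254°, -176.246°, -174.992°, -171.188°, +173.652°, +176.205°.
Eastward gaps between consecutive values (wrapping around): 0.008°, 1.254°, 3.804°, 344.840°, 2.553°, 7.541°.
Largest gap = 344.840° ⇒ minimal covering band is its complement: 360° − 344.840° = 15.160°.
Band runs from +173.652° eastward to -171.188°, crossing the antimeridian.

15.160°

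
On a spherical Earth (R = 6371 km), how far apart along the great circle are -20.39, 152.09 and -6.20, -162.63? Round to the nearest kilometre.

5127 km

Δλ = -162.63 − 152.09 = -314.72°; wrapped into (−180°, 180°]: 45.28°.
Δφ = -6.20 − -20.39 = 14.19°.
a = sin²(Δφ/2) + cos φ₁ · cos φ₂ · sin²(Δλ/2) = 0.153338.
c = 2·atan2(√a, √(1−a)) = 0.80470 rad → d = 6371·c ≈ 5126.77 km.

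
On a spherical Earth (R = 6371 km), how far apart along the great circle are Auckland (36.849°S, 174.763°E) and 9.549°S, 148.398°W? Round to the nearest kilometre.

4784 km

Δλ = -148.398 − 174.763 = -323.161°; wrapped into (−180°, 180°]: 36.839°.
Δφ = -9.549 − -36.849 = 27.300°.
a = sin²(Δφ/2) + cos φ₁ · cos φ₂ · sin²(Δλ/2) = 0.134477.
c = 2·atan2(√a, √(1−a)) = 0.75094 rad → d = 6371·c ≈ 4784.25 km.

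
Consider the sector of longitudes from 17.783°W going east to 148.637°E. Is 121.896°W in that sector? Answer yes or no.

No

Band width going east from -17.783° to +148.637°: ((148.637 − -17.783) mod 360) = 166.420°.
Offset of -121.896° east of the west edge: ((-121.896 − -17.783) mod 360) = 255.887°.
255.887° > 166.420° ⇒ outside.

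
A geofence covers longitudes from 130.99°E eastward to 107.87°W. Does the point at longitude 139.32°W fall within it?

Yes

Band width going east from +130.99° to -107.87°: ((-107.87 − 130.99) mod 360) = 121.14°.
Offset of -139.32° east of the west edge: ((-139.32 − 130.99) mod 360) = 89.69°.
89.69° ≤ 121.14° ⇒ inside.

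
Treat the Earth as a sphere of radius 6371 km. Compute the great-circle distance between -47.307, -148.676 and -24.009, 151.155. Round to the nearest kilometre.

5850 km

Δλ = 151.155 − -148.676 = 299.831°; wrapped into (−180°, 180°]: -60.169°.
Δφ = -24.009 − -47.307 = 23.298°.
a = sin²(Δφ/2) + cos φ₁ · cos φ₂ · sin²(Δλ/2) = 0.196413.
c = 2·atan2(√a, √(1−a)) = 0.91830 rad → d = 6371·c ≈ 5850.47 km.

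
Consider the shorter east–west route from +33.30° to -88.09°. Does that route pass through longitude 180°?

No

Signed shortest Δλ = ((-88.09 − 33.30 + 180) mod 360) − 180 = -121.39°.
Going west by 121.39° from +33.30° reaches -88.09° without touching 180°.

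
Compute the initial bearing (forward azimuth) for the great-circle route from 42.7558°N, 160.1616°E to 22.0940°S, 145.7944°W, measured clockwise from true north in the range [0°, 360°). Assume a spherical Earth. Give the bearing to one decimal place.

130.7°

Δλ = -145.7944 − 160.1616 = -305.9560°; wrapped into (−180°, 180°]: 54.0440°.
θ = atan2( sin Δλ · cos φ₂ , cos φ₁ · sin φ₂ − sin φ₁ · cos φ₂ · cos Δλ )
  = atan2(0.75003, -0.64551) = 130.717° → normalised to [0°, 360°): 130.717°.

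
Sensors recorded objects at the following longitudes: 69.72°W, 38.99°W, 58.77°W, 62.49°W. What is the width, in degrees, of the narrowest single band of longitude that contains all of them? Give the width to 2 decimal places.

30.73°

Sort the longitudes: -69.72°, -62.49°, -58.77°, -38.99°.
Eastward gaps between consecutive values (wrapping around): 7.23°, 3.72°, 19.78°, 329.27°.
Largest gap = 329.27° ⇒ minimal covering band is its complement: 360° − 329.27° = 30.73°.
Band runs from -69.72° eastward to -38.99°.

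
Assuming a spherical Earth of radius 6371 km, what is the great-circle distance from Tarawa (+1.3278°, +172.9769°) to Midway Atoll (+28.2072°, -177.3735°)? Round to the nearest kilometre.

3160 km

Δλ = -177.3735 − 172.9769 = -350.3504°; wrapped into (−180°, 180°]: 9.6496°.
Δφ = 28.2072 − 1.3278 = 26.8794°.
a = sin²(Δφ/2) + cos φ₁ · cos φ₂ · sin²(Δλ/2) = 0.060252.
c = 2·atan2(√a, √(1−a)) = 0.49600 rad → d = 6371·c ≈ 3159.99 km.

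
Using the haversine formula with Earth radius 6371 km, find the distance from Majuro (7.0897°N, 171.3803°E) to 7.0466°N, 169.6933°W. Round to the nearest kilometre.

2088 km

Δλ = -169.6933 − 171.3803 = -341.0736°; wrapped into (−180°, 180°]: 18.9264°.
Δφ = 7.0466 − 7.0897 = -0.0431°.
a = sin²(Δφ/2) + cos φ₁ · cos φ₂ · sin²(Δλ/2) = 0.026623.
c = 2·atan2(√a, √(1−a)) = 0.32780 rad → d = 6371·c ≈ 2088.39 km.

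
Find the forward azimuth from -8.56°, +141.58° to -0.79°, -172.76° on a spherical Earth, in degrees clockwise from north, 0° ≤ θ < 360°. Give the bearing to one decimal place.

Δλ = -172.76 − 141.58 = -314.34°; wrapped into (−180°, 180°]: 45.66°.
θ = atan2( sin Δλ · cos φ₂ , cos φ₁ · sin φ₂ − sin φ₁ · cos φ₂ · cos Δλ )
  = atan2(0.71514, 0.09039) = 82.797° → normalised to [0°, 360°): 82.797°.

82.8°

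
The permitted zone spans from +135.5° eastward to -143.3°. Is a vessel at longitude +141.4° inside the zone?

Band width going east from +135.5° to -143.3°: ((-143.3 − 135.5) mod 360) = 81.2°.
Offset of +141.4° east of the west edge: ((141.4 − 135.5) mod 360) = 5.9°.
5.9° ≤ 81.2° ⇒ inside.

Yes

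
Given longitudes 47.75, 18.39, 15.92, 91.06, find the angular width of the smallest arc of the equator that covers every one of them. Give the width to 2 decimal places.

Sort the longitudes: +15.92°, +18.39°, +47.75°, +91.06°.
Eastward gaps between consecutive values (wrapping around): 2.47°, 29.36°, 43.31°, 284.86°.
Largest gap = 284.86° ⇒ minimal covering band is its complement: 360° − 284.86° = 75.14°.
Band runs from +15.92° eastward to +91.06°.

75.14°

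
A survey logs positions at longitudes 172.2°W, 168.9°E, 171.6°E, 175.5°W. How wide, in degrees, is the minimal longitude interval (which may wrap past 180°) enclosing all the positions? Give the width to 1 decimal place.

Sort the longitudes: -175.5°, -172.2°, +168.9°, +171.6°.
Eastward gaps between consecutive values (wrapping around): 3.3°, 341.1°, 2.7°, 12.9°.
Largest gap = 341.1° ⇒ minimal covering band is its complement: 360° − 341.1° = 18.9°.
Band runs from +168.9° eastward to -172.2°, crossing the antimeridian.

18.9°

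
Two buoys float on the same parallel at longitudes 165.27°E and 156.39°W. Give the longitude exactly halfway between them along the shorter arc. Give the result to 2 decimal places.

175.56°W

Signed shortest Δλ from +165.27° to -156.39° is +38.34°.
Midpoint longitude = +165.27° + (+38.34°)/2 = +165.27° + 19.17° = +184.44°.
Normalise into (−180°, 180°]: -175.56°.
(The naïve average (+165.27 + -156.39)/2 = 4.44° is on the wrong side of the globe.)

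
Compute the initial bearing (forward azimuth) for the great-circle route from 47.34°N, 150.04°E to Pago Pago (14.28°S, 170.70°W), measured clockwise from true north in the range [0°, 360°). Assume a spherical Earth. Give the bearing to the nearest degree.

Δλ = -170.70 − 150.04 = -320.74°; wrapped into (−180°, 180°]: 39.26°.
θ = atan2( sin Δλ · cos φ₂ , cos φ₁ · sin φ₂ − sin φ₁ · cos φ₂ · cos Δλ )
  = atan2(0.61329, -0.71895) = 139.535° → normalised to [0°, 360°): 139.535°.

140°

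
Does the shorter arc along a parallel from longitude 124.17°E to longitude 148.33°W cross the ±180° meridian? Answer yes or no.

Naïve |-148.33 − 124.17| = 272.5° > 180°, so the shorter arc goes the other way round — across 180°.
Signed shortest Δλ = ((-148.33 − 124.17 + 180) mod 360) − 180 = 87.5°.
Going east by 87.5° from +124.17° passes through 180° before reaching -148.33°.

Yes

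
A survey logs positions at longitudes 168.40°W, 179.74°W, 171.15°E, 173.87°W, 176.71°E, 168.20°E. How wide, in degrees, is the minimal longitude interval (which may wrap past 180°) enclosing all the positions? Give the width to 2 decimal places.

23.40°

Sort the longitudes: -179.74°, -173.87°, -168.40°, +168.20°, +171.15°, +176.71°.
Eastward gaps between consecutive values (wrapping around): 5.87°, 5.47°, 336.60°, 2.95°, 5.56°, 3.55°.
Largest gap = 336.60° ⇒ minimal covering band is its complement: 360° − 336.60° = 23.40°.
Band runs from +168.20° eastward to -168.40°, crossing the antimeridian.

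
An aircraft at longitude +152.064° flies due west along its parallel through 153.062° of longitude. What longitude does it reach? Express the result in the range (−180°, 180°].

-0.998°

Start at +152.064°; shift −153.062° → -0.998°.
-0.998° already lies in (−180°, 180°].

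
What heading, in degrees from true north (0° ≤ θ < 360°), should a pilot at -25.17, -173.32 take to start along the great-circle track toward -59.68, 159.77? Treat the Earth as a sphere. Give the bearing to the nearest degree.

Δλ = 159.77 − -173.32 = 333.09°; wrapped into (−180°, 180°]: -26.91°.
θ = atan2( sin Δλ · cos φ₂ , cos φ₁ · sin φ₂ − sin φ₁ · cos φ₂ · cos Δλ )
  = atan2(-0.22848, -0.58980) = -158.824° → normalised to [0°, 360°): 201.176°.

201°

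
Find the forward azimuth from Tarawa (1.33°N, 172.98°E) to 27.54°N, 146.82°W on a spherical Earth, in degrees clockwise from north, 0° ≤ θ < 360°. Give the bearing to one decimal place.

Δλ = -146.82 − 172.98 = -319.80°; wrapped into (−180°, 180°]: 40.20°.
θ = atan2( sin Δλ · cos φ₂ , cos φ₁ · sin φ₂ − sin φ₁ · cos φ₂ · cos Δλ )
  = atan2(0.57232, 0.44652) = 52.039° → normalised to [0°, 360°): 52.039°.

52.0°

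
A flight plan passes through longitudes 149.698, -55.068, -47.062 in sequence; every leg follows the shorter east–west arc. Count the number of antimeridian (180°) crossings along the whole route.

Leg 1: +149.698° → -55.068°, shortest Δλ = 155.234° (east) — crosses 180°.
Leg 2: -55.068° → -47.062°, shortest Δλ = 8.006° (east) — does not cross 180°.
Total crossings: 1.

1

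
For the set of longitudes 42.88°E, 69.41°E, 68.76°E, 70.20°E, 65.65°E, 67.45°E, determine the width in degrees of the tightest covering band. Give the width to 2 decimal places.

27.32°

Sort the longitudes: +42.88°, +65.65°, +67.45°, +68.76°, +69.41°, +70.20°.
Eastward gaps between consecutive values (wrapping around): 22.77°, 1.80°, 1.31°, 0.65°, 0.79°, 332.68°.
Largest gap = 332.68° ⇒ minimal covering band is its complement: 360° − 332.68° = 27.32°.
Band runs from +42.88° eastward to +70.20°.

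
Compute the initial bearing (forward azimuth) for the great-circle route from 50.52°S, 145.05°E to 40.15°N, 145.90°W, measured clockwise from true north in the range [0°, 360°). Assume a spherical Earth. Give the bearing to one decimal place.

49.0°

Δλ = -145.90 − 145.05 = -290.95°; wrapped into (−180°, 180°]: 69.05°.
θ = atan2( sin Δλ · cos φ₂ , cos φ₁ · sin φ₂ − sin φ₁ · cos φ₂ · cos Δλ )
  = atan2(0.71383, 0.62091) = 48.982° → normalised to [0°, 360°): 48.982°.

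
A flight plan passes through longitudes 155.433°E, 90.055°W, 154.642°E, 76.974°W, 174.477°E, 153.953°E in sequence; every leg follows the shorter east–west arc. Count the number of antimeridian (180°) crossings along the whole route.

4

Leg 1: +155.433° → -90.055°, shortest Δλ = 114.512° (east) — crosses 180°.
Leg 2: -90.055° → +154.642°, shortest Δλ = -115.303° (west) — crosses 180°.
Leg 3: +154.642° → -76.974°, shortest Δλ = 128.384° (east) — crosses 180°.
Leg 4: -76.974° → +174.477°, shortest Δλ = -108.549° (west) — crosses 180°.
Leg 5: +174.477° → +153.953°, shortest Δλ = -20.524° (west) — does not cross 180°.
Total crossings: 4.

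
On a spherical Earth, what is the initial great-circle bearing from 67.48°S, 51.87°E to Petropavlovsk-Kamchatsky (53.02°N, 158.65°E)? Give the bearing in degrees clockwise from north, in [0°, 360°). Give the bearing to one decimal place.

75.8°

Δλ = 158.65 − 51.87 = 106.78°.
θ = atan2( sin Δλ · cos φ₂ , cos φ₁ · sin φ₂ − sin φ₁ · cos φ₂ · cos Δλ )
  = atan2(0.57592, 0.14554) = 75.818° → normalised to [0°, 360°): 75.818°.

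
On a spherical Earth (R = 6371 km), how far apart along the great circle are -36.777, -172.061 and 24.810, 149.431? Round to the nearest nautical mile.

4291 nmi

Δλ = 149.431 − -172.061 = 321.492°; wrapped into (−180°, 180°]: -38.508°.
Δφ = 24.810 − -36.777 = 61.587°.
a = sin²(Δφ/2) + cos φ₁ · cos φ₂ · sin²(Δλ/2) = 0.341147.
c = 2·atan2(√a, √(1−a)) = 1.24749 rad → d = 6371·c ≈ 7947.74 km ≈ 4291.43 nmi.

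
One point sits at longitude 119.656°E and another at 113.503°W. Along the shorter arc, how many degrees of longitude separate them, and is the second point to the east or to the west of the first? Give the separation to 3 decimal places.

126.841° east

Raw difference: -113.503 − 119.656 = -233.159°.
Normalise into (−180°, 180°]: -233.159° + 360° = 126.841°.
Positive ⇒ the second point lies to the east; separation 126.841°.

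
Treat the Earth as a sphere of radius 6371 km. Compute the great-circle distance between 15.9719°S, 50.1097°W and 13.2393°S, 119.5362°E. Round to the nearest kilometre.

16573 km

Δλ = 119.5362 − -50.1097 = 169.6459°.
Δφ = -13.2393 − -15.9719 = 2.7326°.
a = sin²(Δφ/2) + cos φ₁ · cos φ₂ · sin²(Δλ/2) = 0.928794.
c = 2·atan2(√a, √(1−a)) = 2.60136 rad → d = 6371·c ≈ 16573.24 km.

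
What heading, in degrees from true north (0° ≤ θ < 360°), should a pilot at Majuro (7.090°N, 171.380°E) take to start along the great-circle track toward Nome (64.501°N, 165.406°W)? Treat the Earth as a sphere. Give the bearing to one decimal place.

Δλ = -165.406 − 171.380 = -336.786°; wrapped into (−180°, 180°]: 23.214°.
θ = atan2( sin Δλ · cos φ₂ , cos φ₁ · sin φ₂ − sin φ₁ · cos φ₂ · cos Δλ )
  = atan2(0.16969, 0.84686) = 11.330° → normalised to [0°, 360°): 11.330°.

11.3°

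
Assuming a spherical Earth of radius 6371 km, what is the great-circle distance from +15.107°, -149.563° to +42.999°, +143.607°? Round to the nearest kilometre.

6994 km

Δλ = 143.607 − -149.563 = 293.170°; wrapped into (−180°, 180°]: -66.830°.
Δφ = 42.999 − 15.107 = 27.892°.
a = sin²(Δφ/2) + cos φ₁ · cos φ₂ · sin²(Δλ/2) = 0.272220.
c = 2·atan2(√a, √(1−a)) = 1.09780 rad → d = 6371·c ≈ 6994.06 km.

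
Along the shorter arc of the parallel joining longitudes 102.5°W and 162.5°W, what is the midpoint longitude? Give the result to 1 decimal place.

132.5°W

Signed shortest Δλ from -102.5° to -162.5° is -60.0°.
Midpoint longitude = -102.5° + (-60.0°)/2 = -102.5° − 30.0° = -132.5°.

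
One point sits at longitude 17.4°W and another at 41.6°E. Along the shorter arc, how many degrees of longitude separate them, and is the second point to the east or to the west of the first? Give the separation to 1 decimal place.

59.0° east

Raw difference: 41.6 − -17.4 = 59.0°.
Normalise into (−180°, 180°]: 59.0° stays 59.0°.
Positive ⇒ the second point lies to the east; separation 59.0°.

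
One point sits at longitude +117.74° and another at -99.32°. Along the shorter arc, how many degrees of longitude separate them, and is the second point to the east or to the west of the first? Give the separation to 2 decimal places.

Raw difference: -99.32 − 117.74 = -217.06°.
Normalise into (−180°, 180°]: -217.06° + 360° = 142.94°.
Positive ⇒ the second point lies to the east; separation 142.94°.

142.94° east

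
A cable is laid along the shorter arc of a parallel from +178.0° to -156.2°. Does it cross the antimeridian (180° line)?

Naïve |-156.2 − 178.0| = 334.2° > 180°, so the shorter arc goes the other way round — across 180°.
Signed shortest Δλ = ((-156.2 − 178.0 + 180) mod 360) − 180 = 25.8°.
Going east by 25.8° from +178.0° passes through 180° before reaching -156.2°.

Yes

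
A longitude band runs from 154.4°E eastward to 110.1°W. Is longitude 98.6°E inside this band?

Band width going east from +154.4° to -110.1°: ((-110.1 − 154.4) mod 360) = 95.5°.
Offset of +98.6° east of the west edge: ((98.6 − 154.4) mod 360) = 304.2°.
304.2° > 95.5° ⇒ outside.

No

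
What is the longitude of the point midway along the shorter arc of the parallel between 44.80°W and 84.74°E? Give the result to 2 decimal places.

Signed shortest Δλ from -44.80° to +84.74° is +129.54°.
Midpoint longitude = -44.80° + (+129.54°)/2 = -44.80° + 64.77° = +19.97°.

19.97°E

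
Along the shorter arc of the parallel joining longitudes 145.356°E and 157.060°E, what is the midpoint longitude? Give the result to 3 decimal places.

Signed shortest Δλ from +145.356° to +157.060° is +11.704°.
Midpoint longitude = +145.356° + (+11.704°)/2 = +145.356° + 5.852° = +151.208°.

151.208°E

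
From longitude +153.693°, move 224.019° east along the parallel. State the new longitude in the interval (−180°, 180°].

Start at +153.693°; shift +224.019° → +377.712°.
+377.712° lies outside (−180°, 180°]; subtract 360° → +17.712°.

+17.712°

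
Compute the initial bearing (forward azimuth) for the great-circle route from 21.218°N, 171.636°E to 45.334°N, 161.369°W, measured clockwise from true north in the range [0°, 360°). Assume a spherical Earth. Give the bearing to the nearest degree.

36°

Δλ = -161.369 − 171.636 = -333.005°; wrapped into (−180°, 180°]: 26.995°.
θ = atan2( sin Δλ · cos φ₂ , cos φ₁ · sin φ₂ − sin φ₁ · cos φ₂ · cos Δλ )
  = atan2(0.31909, 0.43631) = 36.180° → normalised to [0°, 360°): 36.180°.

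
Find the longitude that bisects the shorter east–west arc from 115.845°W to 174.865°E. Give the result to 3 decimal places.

150.490°W

Signed shortest Δλ from -115.845° to +174.865° is -69.290°.
Midpoint longitude = -115.845° + (-69.290°)/2 = -115.845° − 34.645° = -150.490°.
(The naïve average (-115.845 + +174.865)/2 = 29.51° is on the wrong side of the globe.)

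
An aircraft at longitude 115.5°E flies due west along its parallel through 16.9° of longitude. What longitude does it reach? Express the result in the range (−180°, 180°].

98.6°E

Start at +115.5°; shift −16.9° → +98.6°.
+98.6° already lies in (−180°, 180°].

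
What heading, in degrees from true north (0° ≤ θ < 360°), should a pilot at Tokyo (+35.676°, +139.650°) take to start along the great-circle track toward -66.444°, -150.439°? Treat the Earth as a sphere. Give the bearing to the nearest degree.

Δλ = -150.439 − 139.650 = -290.089°; wrapped into (−180°, 180°]: 69.911°.
θ = atan2( sin Δλ · cos φ₂ , cos φ₁ · sin φ₂ − sin φ₁ · cos φ₂ · cos Δλ )
  = atan2(0.37533, -0.82469) = 155.529° → normalised to [0°, 360°): 155.529°.

156°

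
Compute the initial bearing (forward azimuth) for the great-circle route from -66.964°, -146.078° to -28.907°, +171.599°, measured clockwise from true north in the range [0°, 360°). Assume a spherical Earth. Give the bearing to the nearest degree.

305°

Δλ = 171.599 − -146.078 = 317.677°; wrapped into (−180°, 180°]: -42.323°.
θ = atan2( sin Δλ · cos φ₂ , cos φ₁ · sin φ₂ − sin φ₁ · cos φ₂ · cos Δλ )
  = atan2(-0.58942, 0.40647) = -55.409° → normalised to [0°, 360°): 304.591°.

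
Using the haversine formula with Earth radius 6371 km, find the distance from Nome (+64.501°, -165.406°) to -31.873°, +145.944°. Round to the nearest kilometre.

Δλ = 145.944 − -165.406 = 311.350°; wrapped into (−180°, 180°]: -48.650°.
Δφ = -31.873 − 64.501 = -96.374°.
a = sin²(Δφ/2) + cos φ₁ · cos φ₂ · sin²(Δλ/2) = 0.617538.
c = 2·atan2(√a, √(1−a)) = 1.80809 rad → d = 6371·c ≈ 11519.37 km.

11519 km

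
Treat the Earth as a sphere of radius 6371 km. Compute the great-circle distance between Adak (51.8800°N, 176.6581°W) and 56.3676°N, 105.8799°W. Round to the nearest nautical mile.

2393 nmi

Δλ = -105.8799 − -176.6581 = 70.7782°.
Δφ = 56.3676 − 51.8800 = 4.4876°.
a = sin²(Δφ/2) + cos φ₁ · cos φ₂ · sin²(Δλ/2) = 0.116203.
c = 2·atan2(√a, √(1−a)) = 0.69572 rad → d = 6371·c ≈ 4432.42 km ≈ 2393.32 nmi.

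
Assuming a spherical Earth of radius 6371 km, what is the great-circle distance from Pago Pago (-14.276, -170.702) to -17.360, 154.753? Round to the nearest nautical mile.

2002 nmi

Δλ = 154.753 − -170.702 = 325.455°; wrapped into (−180°, 180°]: -34.545°.
Δφ = -17.360 − -14.276 = -3.084°.
a = sin²(Δφ/2) + cos φ₁ · cos φ₂ · sin²(Δλ/2) = 0.082269.
c = 2·atan2(√a, √(1−a)) = 0.58182 rad → d = 6371·c ≈ 3706.81 km ≈ 2001.52 nmi.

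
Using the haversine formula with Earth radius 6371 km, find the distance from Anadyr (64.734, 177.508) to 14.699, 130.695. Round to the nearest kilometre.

6583 km

Δλ = 130.695 − 177.508 = -46.813°.
Δφ = 14.699 − 64.734 = -50.035°.
a = sin²(Δφ/2) + cos φ₁ · cos φ₂ · sin²(Δλ/2) = 0.243992.
c = 2·atan2(√a, √(1−a)) = 1.03327 rad → d = 6371·c ≈ 6582.94 km.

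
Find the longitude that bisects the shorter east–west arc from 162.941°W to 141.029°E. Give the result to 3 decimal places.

Signed shortest Δλ from -162.941° to +141.029° is -56.030°.
Midpoint longitude = -162.941° + (-56.030°)/2 = -162.941° − 28.015° = -190.956°.
Normalise into (−180°, 180°]: +169.044°.
(The naïve average (-162.941 + +141.029)/2 = -10.956° is on the wrong side of the globe.)

169.044°E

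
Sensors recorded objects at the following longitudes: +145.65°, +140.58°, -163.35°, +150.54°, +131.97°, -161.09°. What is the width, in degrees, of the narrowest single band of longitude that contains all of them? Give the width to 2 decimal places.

Sort the longitudes: -163.35°, -161.09°, +131.97°, +140.58°, +145.65°, +150.54°.
Eastward gaps between consecutive values (wrapping around): 2.26°, 293.06°, 8.61°, 5.07°, 4.89°, 46.11°.
Largest gap = 293.06° ⇒ minimal covering band is its complement: 360° − 293.06° = 66.94°.
Band runs from +131.97° eastward to -161.09°, crossing the antimeridian.

66.94°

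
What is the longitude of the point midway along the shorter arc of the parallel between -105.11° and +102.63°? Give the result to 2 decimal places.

Signed shortest Δλ from -105.11° to +102.63° is -152.26°.
Midpoint longitude = -105.11° + (-152.26°)/2 = -105.11° − 76.13° = -181.24°.
Normalise into (−180°, 180°]: +178.76°.
(The naïve average (-105.11 + +102.63)/2 = -1.24° is on the wrong side of the globe.)

+178.76°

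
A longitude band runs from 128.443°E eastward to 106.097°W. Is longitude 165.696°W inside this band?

Yes

Band width going east from +128.443° to -106.097°: ((-106.097 − 128.443) mod 360) = 125.460°.
Offset of -165.696° east of the west edge: ((-165.696 − 128.443) mod 360) = 65.861°.
65.861° ≤ 125.460° ⇒ inside.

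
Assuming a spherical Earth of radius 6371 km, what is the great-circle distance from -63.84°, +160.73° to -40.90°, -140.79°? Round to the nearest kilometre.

4489 km

Δλ = -140.79 − 160.73 = -301.52°; wrapped into (−180°, 180°]: 58.48°.
Δφ = -40.90 − -63.84 = 22.94°.
a = sin²(Δφ/2) + cos φ₁ · cos φ₂ · sin²(Δλ/2) = 0.119055.
c = 2·atan2(√a, √(1−a)) = 0.70457 rad → d = 6371·c ≈ 4488.82 km.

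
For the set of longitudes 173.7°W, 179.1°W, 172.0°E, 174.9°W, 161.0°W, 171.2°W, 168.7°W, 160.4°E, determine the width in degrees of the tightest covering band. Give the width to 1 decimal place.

38.6°

Sort the longitudes: -179.1°, -174.9°, -173.7°, -171.2°, -168.7°, -161.0°, +160.4°, +172.0°.
Eastward gaps between consecutive values (wrapping around): 4.2°, 1.2°, 2.5°, 2.5°, 7.7°, 321.4°, 11.6°, 8.9°.
Largest gap = 321.4° ⇒ minimal covering band is its complement: 360° − 321.4° = 38.6°.
Band runs from +160.4° eastward to -161.0°, crossing the antimeridian.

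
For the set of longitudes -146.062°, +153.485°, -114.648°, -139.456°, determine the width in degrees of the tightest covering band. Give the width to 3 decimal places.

Sort the longitudes: -146.062°, -139.456°, -114.648°, +153.485°.
Eastward gaps between consecutive values (wrapping around): 6.606°, 24.808°, 268.133°, 60.453°.
Largest gap = 268.133° ⇒ minimal covering band is its complement: 360° − 268.133° = 91.867°.
Band runs from +153.485° eastward to -114.648°, crossing the antimeridian.

91.867°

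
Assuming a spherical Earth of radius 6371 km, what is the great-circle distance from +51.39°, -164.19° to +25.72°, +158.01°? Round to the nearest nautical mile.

Δλ = 158.01 − -164.19 = 322.20°; wrapped into (−180°, 180°]: -37.80°.
Δφ = 25.72 − 51.39 = -25.67°.
a = sin²(Δφ/2) + cos φ₁ · cos φ₂ · sin²(Δλ/2) = 0.108335.
c = 2·atan2(√a, √(1−a)) = 0.67079 rad → d = 6371·c ≈ 4273.60 km ≈ 2307.56 nmi.

2308 nmi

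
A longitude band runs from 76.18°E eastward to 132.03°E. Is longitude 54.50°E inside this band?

Band width going east from +76.18° to +132.03°: ((132.03 − 76.18) mod 360) = 55.85°.
Offset of +54.50° east of the west edge: ((54.50 − 76.18) mod 360) = 338.32°.
338.32° > 55.85° ⇒ outside.

No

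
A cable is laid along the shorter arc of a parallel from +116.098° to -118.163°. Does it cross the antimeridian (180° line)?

Yes

Naïve |-118.163 − 116.098| = 234.261° > 180°, so the shorter arc goes the other way round — across 180°.
Signed shortest Δλ = ((-118.163 − 116.098 + 180) mod 360) − 180 = 125.739°.
Going east by 125.739° from +116.098° passes through 180° before reaching -118.163°.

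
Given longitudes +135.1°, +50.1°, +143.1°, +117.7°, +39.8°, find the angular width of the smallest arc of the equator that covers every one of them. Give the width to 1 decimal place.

103.3°

Sort the longitudes: +39.8°, +50.1°, +117.7°, +135.1°, +143.1°.
Eastward gaps between consecutive values (wrapping around): 10.3°, 67.6°, 17.4°, 8.0°, 256.7°.
Largest gap = 256.7° ⇒ minimal covering band is its complement: 360° − 256.7° = 103.3°.
Band runs from +39.8° eastward to +143.1°.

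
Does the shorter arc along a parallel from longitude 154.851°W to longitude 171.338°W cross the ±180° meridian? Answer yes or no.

No

Signed shortest Δλ = ((-171.338 − -154.851 + 180) mod 360) − 180 = -16.487°.
Going west by 16.487° from -154.851° reaches -171.338° without touching 180°.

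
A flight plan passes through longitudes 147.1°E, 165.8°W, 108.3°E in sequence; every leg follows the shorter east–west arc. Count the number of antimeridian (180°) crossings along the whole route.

2

Leg 1: +147.1° → -165.8°, shortest Δλ = 47.1° (east) — crosses 180°.
Leg 2: -165.8° → +108.3°, shortest Δλ = -85.9° (west) — crosses 180°.
Total crossings: 2.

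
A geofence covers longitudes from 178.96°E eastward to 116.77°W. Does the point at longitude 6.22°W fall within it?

No

Band width going east from +178.96° to -116.77°: ((-116.77 − 178.96) mod 360) = 64.27°.
Offset of -6.22° east of the west edge: ((-6.22 − 178.96) mod 360) = 174.82°.
174.82° > 64.27° ⇒ outside.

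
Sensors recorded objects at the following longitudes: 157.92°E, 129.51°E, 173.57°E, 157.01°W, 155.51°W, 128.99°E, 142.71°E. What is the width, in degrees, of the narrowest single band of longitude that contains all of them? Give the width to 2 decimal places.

75.50°

Sort the longitudes: -157.01°, -155.51°, +128.99°, +129.51°, +142.71°, +157.92°, +173.57°.
Eastward gaps between consecutive values (wrapping around): 1.50°, 284.50°, 0.52°, 13.20°, 15.21°, 15.65°, 29.42°.
Largest gap = 284.50° ⇒ minimal covering band is its complement: 360° − 284.50° = 75.50°.
Band runs from +128.99° eastward to -155.51°, crossing the antimeridian.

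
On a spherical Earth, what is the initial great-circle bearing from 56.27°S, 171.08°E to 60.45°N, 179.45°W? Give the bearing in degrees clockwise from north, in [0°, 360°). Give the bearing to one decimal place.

Δλ = -179.45 − 171.08 = -350.53°; wrapped into (−180°, 180°]: 9.47°.
θ = atan2( sin Δλ · cos φ₂ , cos φ₁ · sin φ₂ − sin φ₁ · cos φ₂ · cos Δλ )
  = atan2(0.08114, 0.88762) = 5.223° → normalised to [0°, 360°): 5.223°.

5.2°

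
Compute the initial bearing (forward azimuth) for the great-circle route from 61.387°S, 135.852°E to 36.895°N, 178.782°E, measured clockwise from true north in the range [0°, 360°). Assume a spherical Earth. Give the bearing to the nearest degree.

Δλ = 178.782 − 135.852 = 42.930°.
θ = atan2( sin Δλ · cos φ₂ , cos φ₁ · sin φ₂ − sin φ₁ · cos φ₂ · cos Δλ )
  = atan2(0.54470, 0.80155) = 34.199° → normalised to [0°, 360°): 34.199°.

34°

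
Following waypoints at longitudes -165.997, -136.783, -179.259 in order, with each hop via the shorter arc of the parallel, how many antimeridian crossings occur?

0

Leg 1: -165.997° → -136.783°, shortest Δλ = 29.214° (east) — does not cross 180°.
Leg 2: -136.783° → -179.259°, shortest Δλ = -42.476° (west) — does not cross 180°.
Total crossings: 0.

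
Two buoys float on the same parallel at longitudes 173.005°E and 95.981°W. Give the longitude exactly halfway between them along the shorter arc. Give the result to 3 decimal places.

141.488°W

Signed shortest Δλ from +173.005° to -95.981° is +91.014°.
Midpoint longitude = +173.005° + (+91.014°)/2 = +173.005° + 45.507° = +218.512°.
Normalise into (−180°, 180°]: -141.488°.
(The naïve average (+173.005 + -95.981)/2 = 38.512° is on the wrong side of the globe.)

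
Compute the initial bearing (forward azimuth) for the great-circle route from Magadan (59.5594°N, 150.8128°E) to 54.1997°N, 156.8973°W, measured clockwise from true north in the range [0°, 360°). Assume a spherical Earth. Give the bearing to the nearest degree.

78°

Δλ = -156.8973 − 150.8128 = -307.7101°; wrapped into (−180°, 180°]: 52.2899°.
θ = atan2( sin Δλ · cos φ₂ , cos φ₁ · sin φ₂ − sin φ₁ · cos φ₂ · cos Δλ )
  = atan2(0.46277, 0.10244) = 77.518° → normalised to [0°, 360°): 77.518°.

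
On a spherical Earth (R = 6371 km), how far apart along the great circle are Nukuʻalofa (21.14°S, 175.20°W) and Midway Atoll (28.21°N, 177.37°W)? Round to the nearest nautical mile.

Δλ = -177.37 − -175.20 = -2.17°.
Δφ = 28.21 − -21.14 = 49.35°.
a = sin²(Δφ/2) + cos φ₁ · cos φ₂ · sin²(Δλ/2) = 0.174576.
c = 2·atan2(√a, √(1−a)) = 0.86210 rad → d = 6371·c ≈ 5492.42 km ≈ 2965.67 nmi.

2966 nmi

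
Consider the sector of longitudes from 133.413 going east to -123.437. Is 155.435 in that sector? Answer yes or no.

Yes

Band width going east from +133.413° to -123.437°: ((-123.437 − 133.413) mod 360) = 103.150°.
Offset of +155.435° east of the west edge: ((155.435 − 133.413) mod 360) = 22.022°.
22.022° ≤ 103.150° ⇒ inside.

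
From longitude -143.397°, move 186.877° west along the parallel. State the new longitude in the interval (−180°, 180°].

+29.726°

Start at -143.397°; shift −186.877° → -330.274°.
-330.274° lies outside (−180°, 180°]; add 360° → +29.726°.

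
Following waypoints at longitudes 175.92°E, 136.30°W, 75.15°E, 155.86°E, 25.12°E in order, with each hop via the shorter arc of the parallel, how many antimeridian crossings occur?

2

Leg 1: +175.92° → -136.30°, shortest Δλ = 47.78° (east) — crosses 180°.
Leg 2: -136.30° → +75.15°, shortest Δλ = -148.55° (west) — crosses 180°.
Leg 3: +75.15° → +155.86°, shortest Δλ = 80.71° (east) — does not cross 180°.
Leg 4: +155.86° → +25.12°, shortest Δλ = -130.74° (west) — does not cross 180°.
Total crossings: 2.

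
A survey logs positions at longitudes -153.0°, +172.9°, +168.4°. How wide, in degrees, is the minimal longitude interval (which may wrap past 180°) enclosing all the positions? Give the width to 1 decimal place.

Sort the longitudes: -153.0°, +168.4°, +172.9°.
Eastward gaps between consecutive values (wrapping around): 321.4°, 4.5°, 34.1°.
Largest gap = 321.4° ⇒ minimal covering band is its complement: 360° − 321.4° = 38.6°.
Band runs from +168.4° eastward to -153.0°, crossing the antimeridian.

38.6°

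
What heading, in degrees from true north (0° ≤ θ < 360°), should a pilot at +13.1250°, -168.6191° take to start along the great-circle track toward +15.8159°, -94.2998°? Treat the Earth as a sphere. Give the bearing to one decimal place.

77.4°

Δλ = -94.2998 − -168.6191 = 74.3193°.
θ = atan2( sin Δλ · cos φ₂ , cos φ₁ · sin φ₂ − sin φ₁ · cos φ₂ · cos Δλ )
  = atan2(0.92633, 0.20638) = 77.440° → normalised to [0°, 360°): 77.440°.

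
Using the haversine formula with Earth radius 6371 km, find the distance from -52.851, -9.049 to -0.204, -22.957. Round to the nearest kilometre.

5995 km

Δλ = -22.957 − -9.049 = -13.908°.
Δφ = -0.204 − -52.851 = 52.647°.
a = sin²(Δφ/2) + cos φ₁ · cos φ₂ · sin²(Δλ/2) = 0.205490.
c = 2·atan2(√a, √(1−a)) = 0.94095 rad → d = 6371·c ≈ 5994.80 km.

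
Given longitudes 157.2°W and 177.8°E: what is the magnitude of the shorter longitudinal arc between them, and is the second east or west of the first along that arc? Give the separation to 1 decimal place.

Raw difference: 177.8 − -157.2 = 335.0°.
Normalise into (−180°, 180°]: 335.0° − 360° = -25.0°.
Negative ⇒ the second point lies to the west; separation 25.0°.

25.0° west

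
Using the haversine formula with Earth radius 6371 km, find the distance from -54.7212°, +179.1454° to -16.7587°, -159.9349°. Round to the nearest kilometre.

4586 km

Δλ = -159.9349 − 179.1454 = -339.0803°; wrapped into (−180°, 180°]: 20.9197°.
Δφ = -16.7587 − -54.7212 = 37.9625°.
a = sin²(Δφ/2) + cos φ₁ · cos φ₂ · sin²(Δλ/2) = 0.124020.
c = 2·atan2(√a, √(1−a)) = 0.71977 rad → d = 6371·c ≈ 4585.64 km.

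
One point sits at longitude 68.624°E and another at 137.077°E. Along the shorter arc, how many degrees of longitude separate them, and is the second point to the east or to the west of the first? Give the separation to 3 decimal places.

68.453° east

Raw difference: 137.077 − 68.624 = 68.453°.
Normalise into (−180°, 180°]: 68.453° stays 68.453°.
Positive ⇒ the second point lies to the east; separation 68.453°.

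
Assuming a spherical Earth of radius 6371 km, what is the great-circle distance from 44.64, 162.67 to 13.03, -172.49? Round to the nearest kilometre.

4231 km

Δλ = -172.49 − 162.67 = -335.16°; wrapped into (−180°, 180°]: 24.84°.
Δφ = 13.03 − 44.64 = -31.61°.
a = sin²(Δφ/2) + cos φ₁ · cos φ₂ · sin²(Δλ/2) = 0.106249.
c = 2·atan2(√a, √(1−a)) = 0.66405 rad → d = 6371·c ≈ 4230.67 km.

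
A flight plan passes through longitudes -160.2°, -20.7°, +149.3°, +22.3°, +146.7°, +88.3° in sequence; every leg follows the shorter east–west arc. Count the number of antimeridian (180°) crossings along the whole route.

Leg 1: -160.2° → -20.7°, shortest Δλ = 139.5° (east) — does not cross 180°.
Leg 2: -20.7° → +149.3°, shortest Δλ = 170.0° (east) — does not cross 180°.
Leg 3: +149.3° → +22.3°, shortest Δλ = -127.0° (west) — does not cross 180°.
Leg 4: +22.3° → +146.7°, shortest Δλ = 124.4° (east) — does not cross 180°.
Leg 5: +146.7° → +88.3°, shortest Δλ = -58.4° (west) — does not cross 180°.
Total crossings: 0.

0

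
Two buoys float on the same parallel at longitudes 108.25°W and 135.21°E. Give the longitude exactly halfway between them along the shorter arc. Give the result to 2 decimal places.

Signed shortest Δλ from -108.25° to +135.21° is -116.54°.
Midpoint longitude = -108.25° + (-116.54°)/2 = -108.25° − 58.27° = -166.52°.
(The naïve average (-108.25 + +135.21)/2 = 13.48° is on the wrong side of the globe.)

166.52°W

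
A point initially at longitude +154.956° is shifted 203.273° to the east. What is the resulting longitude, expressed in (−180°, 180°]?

-1.771°

Start at +154.956°; shift +203.273° → +358.229°.
+358.229° lies outside (−180°, 180°]; subtract 360° → -1.771°.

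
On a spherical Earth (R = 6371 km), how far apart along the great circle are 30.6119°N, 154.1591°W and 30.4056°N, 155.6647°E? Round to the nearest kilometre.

Δλ = 155.6647 − -154.1591 = 309.8238°; wrapped into (−180°, 180°]: -50.1762°.
Δφ = 30.4056 − 30.6119 = -0.2063°.
a = sin²(Δφ/2) + cos φ₁ · cos φ₂ · sin²(Δλ/2) = 0.133452.
c = 2·atan2(√a, √(1−a)) = 0.74793 rad → d = 6371·c ≈ 4765.09 km.

4765 km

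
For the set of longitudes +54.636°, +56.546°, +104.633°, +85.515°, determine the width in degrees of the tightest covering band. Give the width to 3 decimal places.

49.997°

Sort the longitudes: +54.636°, +56.546°, +85.515°, +104.633°.
Eastward gaps between consecutive values (wrapping around): 1.910°, 28.969°, 19.118°, 310.003°.
Largest gap = 310.003° ⇒ minimal covering band is its complement: 360° − 310.003° = 49.997°.
Band runs from +54.636° eastward to +104.633°.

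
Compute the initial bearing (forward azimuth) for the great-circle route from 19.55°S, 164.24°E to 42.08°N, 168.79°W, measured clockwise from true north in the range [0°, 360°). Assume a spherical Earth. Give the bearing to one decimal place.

Δλ = -168.79 − 164.24 = -333.03°; wrapped into (−180°, 180°]: 26.97°.
θ = atan2( sin Δλ · cos φ₂ , cos φ₁ · sin φ₂ − sin φ₁ · cos φ₂ · cos Δλ )
  = atan2(0.33661, 0.85289) = 21.538° → normalised to [0°, 360°): 21.538°.

21.5°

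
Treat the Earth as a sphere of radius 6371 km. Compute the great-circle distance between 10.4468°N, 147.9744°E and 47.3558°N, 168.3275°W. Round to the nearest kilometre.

Δλ = -168.3275 − 147.9744 = -316.3019°; wrapped into (−180°, 180°]: 43.6981°.
Δφ = 47.3558 − 10.4468 = 36.9090°.
a = sin²(Δφ/2) + cos φ₁ · cos φ₂ · sin²(Δλ/2) = 0.192479.
c = 2·atan2(√a, √(1−a)) = 0.90836 rad → d = 6371·c ≈ 5787.14 km.

5787 km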